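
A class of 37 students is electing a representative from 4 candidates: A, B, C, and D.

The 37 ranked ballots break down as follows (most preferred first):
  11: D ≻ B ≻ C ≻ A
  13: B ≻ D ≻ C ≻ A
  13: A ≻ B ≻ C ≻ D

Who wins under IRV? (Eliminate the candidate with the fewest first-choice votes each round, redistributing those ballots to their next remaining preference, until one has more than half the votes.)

Round 1: A 13, B 13, C 0, D 11. C eliminated.
Round 2: A 13, B 13, D 11. D eliminated.
Round 3: A 13, B 24. B has a majority (≥19).

B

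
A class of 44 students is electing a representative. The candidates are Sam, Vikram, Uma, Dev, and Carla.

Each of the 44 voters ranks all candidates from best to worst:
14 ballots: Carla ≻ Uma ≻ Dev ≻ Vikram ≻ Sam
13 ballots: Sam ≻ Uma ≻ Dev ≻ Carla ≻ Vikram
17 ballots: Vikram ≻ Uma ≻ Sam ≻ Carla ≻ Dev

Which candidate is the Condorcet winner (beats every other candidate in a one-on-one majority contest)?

Uma vs Sam: 31–13
Uma vs Vikram: 27–17
Uma vs Dev: 44–0
Uma vs Carla: 30–14
Uma beats every other candidate.

Uma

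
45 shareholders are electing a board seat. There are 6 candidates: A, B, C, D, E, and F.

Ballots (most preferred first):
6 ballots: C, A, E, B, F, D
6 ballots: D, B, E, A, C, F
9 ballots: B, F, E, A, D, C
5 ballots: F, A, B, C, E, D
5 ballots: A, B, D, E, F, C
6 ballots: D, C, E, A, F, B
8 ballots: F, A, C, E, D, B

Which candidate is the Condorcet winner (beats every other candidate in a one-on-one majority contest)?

A

A vs B: 30–15
A vs C: 33–12
A vs D: 33–12
A vs E: 24–21
A vs F: 23–22
A beats every other candidate.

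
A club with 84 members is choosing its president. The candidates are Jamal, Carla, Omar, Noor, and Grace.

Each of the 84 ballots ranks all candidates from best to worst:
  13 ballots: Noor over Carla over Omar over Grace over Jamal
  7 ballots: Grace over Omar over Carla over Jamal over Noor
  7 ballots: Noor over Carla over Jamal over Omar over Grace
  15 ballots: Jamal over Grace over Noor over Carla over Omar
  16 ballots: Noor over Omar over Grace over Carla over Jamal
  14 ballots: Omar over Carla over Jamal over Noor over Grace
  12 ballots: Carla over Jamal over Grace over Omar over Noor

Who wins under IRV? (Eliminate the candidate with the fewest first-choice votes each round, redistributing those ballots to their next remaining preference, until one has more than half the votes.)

Round 1: Jamal 15, Carla 12, Omar 14, Noor 36, Grace 7. Grace eliminated.
Round 2: Jamal 15, Carla 12, Omar 21, Noor 36. Carla eliminated.
Round 3: Jamal 27, Omar 21, Noor 36. Omar eliminated.
Round 4: Jamal 48, Noor 36. Jamal has a majority (≥43).

Jamal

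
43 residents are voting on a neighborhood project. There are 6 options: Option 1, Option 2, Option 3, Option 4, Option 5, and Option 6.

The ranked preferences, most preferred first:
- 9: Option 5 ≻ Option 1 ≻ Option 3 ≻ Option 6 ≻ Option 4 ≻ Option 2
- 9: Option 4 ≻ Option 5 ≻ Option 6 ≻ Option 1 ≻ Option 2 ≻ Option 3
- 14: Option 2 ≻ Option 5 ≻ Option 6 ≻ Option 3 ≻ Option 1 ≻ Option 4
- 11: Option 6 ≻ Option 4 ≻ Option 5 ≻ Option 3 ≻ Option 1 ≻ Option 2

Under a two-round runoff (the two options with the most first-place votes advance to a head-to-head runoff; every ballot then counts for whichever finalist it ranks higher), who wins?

Round 1 first-place votes: Option 1 0, Option 2 14, Option 3 0, Option 4 9, Option 5 9, Option 6 11. Option 2 and Option 6 advance.
Runoff: Option 2 is ranked above Option 6 on 14 ballots, Option 6 above Option 2 on 29.

Option 6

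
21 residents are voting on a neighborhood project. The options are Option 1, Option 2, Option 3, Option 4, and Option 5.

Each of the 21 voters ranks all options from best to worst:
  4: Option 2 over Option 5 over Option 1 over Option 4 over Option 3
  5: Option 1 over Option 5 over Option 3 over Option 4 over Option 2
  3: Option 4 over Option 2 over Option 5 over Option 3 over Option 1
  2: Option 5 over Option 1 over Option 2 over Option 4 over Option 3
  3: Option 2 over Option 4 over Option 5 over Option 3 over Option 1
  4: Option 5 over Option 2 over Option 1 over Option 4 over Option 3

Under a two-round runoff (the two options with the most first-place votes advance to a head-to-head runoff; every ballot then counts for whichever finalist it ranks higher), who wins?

Round 1 first-place votes: Option 1 5, Option 2 7, Option 3 0, Option 4 3, Option 5 6. Option 2 and Option 5 advance.
Runoff: Option 2 is ranked above Option 5 on 10 ballots, Option 5 above Option 2 on 11.

Option 5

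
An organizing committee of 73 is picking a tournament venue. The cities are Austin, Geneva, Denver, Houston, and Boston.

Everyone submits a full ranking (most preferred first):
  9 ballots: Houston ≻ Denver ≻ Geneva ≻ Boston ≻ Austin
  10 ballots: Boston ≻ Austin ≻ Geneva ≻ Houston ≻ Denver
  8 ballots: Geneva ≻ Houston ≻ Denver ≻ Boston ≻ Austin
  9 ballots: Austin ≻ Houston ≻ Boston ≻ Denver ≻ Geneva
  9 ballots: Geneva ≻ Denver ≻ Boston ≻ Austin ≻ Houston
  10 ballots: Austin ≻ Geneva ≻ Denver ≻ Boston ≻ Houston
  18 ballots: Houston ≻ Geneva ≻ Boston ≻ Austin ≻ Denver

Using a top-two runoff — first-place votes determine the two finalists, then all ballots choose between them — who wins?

Austin

Round 1 first-place votes: Austin 19, Geneva 17, Denver 0, Houston 27, Boston 10. Houston and Austin advance.
Runoff: Houston is ranked above Austin on 35 ballots, Austin above Houston on 38.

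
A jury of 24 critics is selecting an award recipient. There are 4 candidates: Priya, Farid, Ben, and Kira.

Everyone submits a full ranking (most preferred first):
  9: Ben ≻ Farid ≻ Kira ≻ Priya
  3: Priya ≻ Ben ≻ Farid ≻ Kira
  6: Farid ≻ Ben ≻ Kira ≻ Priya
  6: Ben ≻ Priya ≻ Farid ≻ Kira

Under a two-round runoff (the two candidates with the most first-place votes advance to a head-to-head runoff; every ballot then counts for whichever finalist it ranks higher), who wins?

Ben

Round 1 first-place votes: Priya 3, Farid 6, Ben 15, Kira 0. Ben and Farid advance.
Runoff: Ben is ranked above Farid on 18 ballots, Farid above Ben on 6.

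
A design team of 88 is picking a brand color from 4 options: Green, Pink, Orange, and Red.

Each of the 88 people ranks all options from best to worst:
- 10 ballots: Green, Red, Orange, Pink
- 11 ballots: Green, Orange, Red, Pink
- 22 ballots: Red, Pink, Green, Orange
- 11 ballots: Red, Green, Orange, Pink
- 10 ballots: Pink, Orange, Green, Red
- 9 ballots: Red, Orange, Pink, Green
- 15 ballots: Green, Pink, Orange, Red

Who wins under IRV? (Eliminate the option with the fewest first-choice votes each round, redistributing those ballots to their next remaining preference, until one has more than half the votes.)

Green

Round 1: Green 36, Pink 10, Orange 0, Red 42. Orange eliminated.
Round 2: Green 36, Pink 10, Red 42. Pink eliminated.
Round 3: Green 46, Red 42. Green has a majority (≥45).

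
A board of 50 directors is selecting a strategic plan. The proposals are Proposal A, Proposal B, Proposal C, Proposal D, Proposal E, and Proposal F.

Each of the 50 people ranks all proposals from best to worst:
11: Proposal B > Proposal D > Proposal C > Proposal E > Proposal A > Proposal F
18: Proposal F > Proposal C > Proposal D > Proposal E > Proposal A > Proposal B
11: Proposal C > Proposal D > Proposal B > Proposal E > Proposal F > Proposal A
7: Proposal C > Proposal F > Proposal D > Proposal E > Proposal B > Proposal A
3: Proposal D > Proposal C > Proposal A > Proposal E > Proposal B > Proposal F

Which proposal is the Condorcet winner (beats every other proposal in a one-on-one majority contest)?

Proposal C

Proposal C vs Proposal A: 50–0
Proposal C vs Proposal B: 39–11
Proposal C vs Proposal D: 36–14
Proposal C vs Proposal E: 50–0
Proposal C vs Proposal F: 32–18
Proposal C beats every other proposal.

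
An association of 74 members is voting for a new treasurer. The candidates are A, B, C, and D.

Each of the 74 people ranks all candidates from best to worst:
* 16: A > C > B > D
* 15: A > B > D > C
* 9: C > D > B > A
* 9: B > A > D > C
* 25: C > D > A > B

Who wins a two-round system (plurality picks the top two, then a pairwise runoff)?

Round 1 first-place votes: A 31, B 9, C 34, D 0. C and A advance.
Runoff: C is ranked above A on 34 ballots, A above C on 40.

A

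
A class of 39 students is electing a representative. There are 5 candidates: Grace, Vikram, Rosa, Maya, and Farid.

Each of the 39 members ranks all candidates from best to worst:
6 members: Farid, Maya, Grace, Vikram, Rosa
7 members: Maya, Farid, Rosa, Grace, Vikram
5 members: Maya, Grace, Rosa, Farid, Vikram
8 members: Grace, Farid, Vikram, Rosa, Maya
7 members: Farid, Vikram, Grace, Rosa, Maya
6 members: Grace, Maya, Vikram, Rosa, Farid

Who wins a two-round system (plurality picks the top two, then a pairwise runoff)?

Round 1 first-place votes: Grace 14, Vikram 0, Rosa 0, Maya 12, Farid 13. Grace and Farid advance.
Runoff: Grace is ranked above Farid on 19 ballots, Farid above Grace on 20.

Farid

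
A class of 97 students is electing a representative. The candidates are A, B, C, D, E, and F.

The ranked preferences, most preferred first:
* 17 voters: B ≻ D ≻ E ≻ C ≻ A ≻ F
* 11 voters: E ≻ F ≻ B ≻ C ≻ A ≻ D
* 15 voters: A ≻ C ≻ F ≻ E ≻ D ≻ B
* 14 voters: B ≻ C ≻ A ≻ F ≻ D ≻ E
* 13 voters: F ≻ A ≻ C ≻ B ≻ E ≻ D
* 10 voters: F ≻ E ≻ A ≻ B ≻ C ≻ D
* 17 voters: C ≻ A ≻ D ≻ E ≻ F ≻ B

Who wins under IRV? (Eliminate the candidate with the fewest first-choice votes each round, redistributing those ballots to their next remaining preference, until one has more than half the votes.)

Round 1: A 15, B 31, C 17, D 0, E 11, F 23. D eliminated.
Round 2: A 15, B 31, C 17, E 11, F 23. E eliminated.
Round 3: A 15, B 31, C 17, F 34. A eliminated.
Round 4: B 31, C 32, F 34. B eliminated.
Round 5: C 63, F 34. C has a majority (≥49).

C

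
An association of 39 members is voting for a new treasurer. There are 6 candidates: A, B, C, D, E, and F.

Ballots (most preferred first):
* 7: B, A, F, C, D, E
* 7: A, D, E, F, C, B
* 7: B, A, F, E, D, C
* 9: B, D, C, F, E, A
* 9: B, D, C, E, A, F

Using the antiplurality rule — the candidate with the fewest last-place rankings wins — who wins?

D

Last-place votes: A 9, B 7, C 7, D 0, E 7, F 9.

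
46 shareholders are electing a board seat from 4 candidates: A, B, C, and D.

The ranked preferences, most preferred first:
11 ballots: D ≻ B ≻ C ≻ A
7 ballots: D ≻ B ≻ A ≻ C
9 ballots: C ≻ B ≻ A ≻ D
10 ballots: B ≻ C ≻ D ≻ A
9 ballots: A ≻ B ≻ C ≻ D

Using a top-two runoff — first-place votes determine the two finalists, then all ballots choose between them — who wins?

Round 1 first-place votes: A 9, B 10, C 9, D 18. D and B advance.
Runoff: D is ranked above B on 18 ballots, B above D on 28.

B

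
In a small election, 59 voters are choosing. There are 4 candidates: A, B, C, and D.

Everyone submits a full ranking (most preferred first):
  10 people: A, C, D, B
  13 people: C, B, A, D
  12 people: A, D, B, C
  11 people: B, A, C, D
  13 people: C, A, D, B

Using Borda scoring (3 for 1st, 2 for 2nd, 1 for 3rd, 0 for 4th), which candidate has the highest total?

A

A: 10×3 + 13×1 + 12×3 + 11×2 + 13×2 = 127
B: 10×0 + 13×2 + 12×1 + 11×3 + 13×0 = 71
C: 10×2 + 13×3 + 12×0 + 11×1 + 13×3 = 109
D: 10×1 + 13×0 + 12×2 + 11×0 + 13×1 = 47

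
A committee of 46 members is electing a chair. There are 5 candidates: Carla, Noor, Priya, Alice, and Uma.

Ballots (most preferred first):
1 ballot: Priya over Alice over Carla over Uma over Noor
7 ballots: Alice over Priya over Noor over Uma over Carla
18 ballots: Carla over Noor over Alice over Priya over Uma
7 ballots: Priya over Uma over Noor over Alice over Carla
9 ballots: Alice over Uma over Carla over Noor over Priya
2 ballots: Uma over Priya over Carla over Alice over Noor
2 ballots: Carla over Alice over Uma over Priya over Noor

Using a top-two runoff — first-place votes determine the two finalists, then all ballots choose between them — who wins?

Round 1 first-place votes: Carla 20, Noor 0, Priya 8, Alice 16, Uma 2. Carla and Alice advance.
Runoff: Carla is ranked above Alice on 22 ballots, Alice above Carla on 24.

Alice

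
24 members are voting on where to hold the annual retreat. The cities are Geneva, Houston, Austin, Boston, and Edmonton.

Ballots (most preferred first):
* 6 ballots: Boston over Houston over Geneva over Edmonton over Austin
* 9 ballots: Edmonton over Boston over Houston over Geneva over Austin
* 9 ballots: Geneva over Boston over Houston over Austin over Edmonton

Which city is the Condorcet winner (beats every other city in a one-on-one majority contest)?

Boston

Boston vs Geneva: 15–9
Boston vs Houston: 24–0
Boston vs Austin: 24–0
Boston vs Edmonton: 15–9
Boston beats every other city.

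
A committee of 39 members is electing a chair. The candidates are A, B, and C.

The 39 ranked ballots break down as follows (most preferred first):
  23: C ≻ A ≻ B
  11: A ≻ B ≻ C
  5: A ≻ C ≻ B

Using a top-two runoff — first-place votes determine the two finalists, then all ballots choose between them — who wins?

Round 1 first-place votes: A 16, B 0, C 23. C and A advance.
Runoff: C is ranked above A on 23 ballots, A above C on 16.

C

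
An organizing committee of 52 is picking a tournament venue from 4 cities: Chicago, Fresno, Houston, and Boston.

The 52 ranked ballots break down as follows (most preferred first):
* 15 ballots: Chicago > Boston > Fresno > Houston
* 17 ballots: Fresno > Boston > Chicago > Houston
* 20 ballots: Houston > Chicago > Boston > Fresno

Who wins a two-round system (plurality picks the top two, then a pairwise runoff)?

Round 1 first-place votes: Chicago 15, Fresno 17, Houston 20, Boston 0. Houston and Fresno advance.
Runoff: Houston is ranked above Fresno on 20 ballots, Fresno above Houston on 32.

Fresno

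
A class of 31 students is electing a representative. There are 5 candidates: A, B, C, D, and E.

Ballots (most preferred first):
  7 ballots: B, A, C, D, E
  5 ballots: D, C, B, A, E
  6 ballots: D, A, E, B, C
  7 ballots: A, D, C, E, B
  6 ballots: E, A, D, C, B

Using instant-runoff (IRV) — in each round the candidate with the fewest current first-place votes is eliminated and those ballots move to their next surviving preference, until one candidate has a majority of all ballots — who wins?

A

Round 1: A 7, B 7, C 0, D 11, E 6. C eliminated.
Round 2: A 7, B 7, D 11, E 6. E eliminated.
Round 3: A 13, B 7, D 11. B eliminated.
Round 4: A 20, D 11. A has a majority (≥16).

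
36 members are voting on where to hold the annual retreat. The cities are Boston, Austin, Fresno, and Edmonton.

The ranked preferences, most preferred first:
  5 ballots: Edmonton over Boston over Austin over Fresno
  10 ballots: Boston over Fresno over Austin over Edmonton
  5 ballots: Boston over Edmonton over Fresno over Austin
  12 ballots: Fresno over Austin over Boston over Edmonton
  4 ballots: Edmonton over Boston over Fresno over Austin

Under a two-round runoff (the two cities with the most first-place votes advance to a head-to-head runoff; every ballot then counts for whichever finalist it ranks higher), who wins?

Boston

Round 1 first-place votes: Boston 15, Austin 0, Fresno 12, Edmonton 9. Boston and Fresno advance.
Runoff: Boston is ranked above Fresno on 24 ballots, Fresno above Boston on 12.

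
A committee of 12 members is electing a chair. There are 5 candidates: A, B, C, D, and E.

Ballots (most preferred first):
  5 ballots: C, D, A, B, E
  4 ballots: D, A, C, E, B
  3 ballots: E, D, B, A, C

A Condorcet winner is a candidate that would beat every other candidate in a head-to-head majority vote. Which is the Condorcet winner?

D

D vs A: 12–0
D vs B: 12–0
D vs C: 7–5
D vs E: 9–3
D beats every other candidate.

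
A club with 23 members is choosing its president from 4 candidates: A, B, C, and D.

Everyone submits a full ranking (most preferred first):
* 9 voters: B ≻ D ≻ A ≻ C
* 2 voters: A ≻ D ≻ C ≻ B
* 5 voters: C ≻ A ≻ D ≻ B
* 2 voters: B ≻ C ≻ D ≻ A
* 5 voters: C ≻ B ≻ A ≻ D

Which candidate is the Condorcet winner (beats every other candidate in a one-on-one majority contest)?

C vs A: 12–11
C vs B: 12–11
C vs D: 12–11
C beats every other candidate.

C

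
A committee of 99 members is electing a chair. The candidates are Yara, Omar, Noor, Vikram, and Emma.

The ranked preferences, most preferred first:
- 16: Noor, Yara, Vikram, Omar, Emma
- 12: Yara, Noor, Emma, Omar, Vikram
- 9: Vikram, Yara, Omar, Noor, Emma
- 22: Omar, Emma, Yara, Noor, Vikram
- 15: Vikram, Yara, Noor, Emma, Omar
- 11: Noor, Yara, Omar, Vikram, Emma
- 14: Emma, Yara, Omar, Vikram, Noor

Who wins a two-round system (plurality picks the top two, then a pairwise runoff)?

Noor

Round 1 first-place votes: Yara 12, Omar 22, Noor 27, Vikram 24, Emma 14. Noor and Vikram advance.
Runoff: Noor is ranked above Vikram on 61 ballots, Vikram above Noor on 38.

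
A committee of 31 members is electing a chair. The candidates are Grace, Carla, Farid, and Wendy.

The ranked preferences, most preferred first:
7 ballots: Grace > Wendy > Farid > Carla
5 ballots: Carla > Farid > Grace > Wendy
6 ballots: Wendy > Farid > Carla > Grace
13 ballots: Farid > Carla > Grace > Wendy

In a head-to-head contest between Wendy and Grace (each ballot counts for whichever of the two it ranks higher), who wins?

Grace

Wendy is ranked above Grace on 6 ballots; Grace above Wendy on 25.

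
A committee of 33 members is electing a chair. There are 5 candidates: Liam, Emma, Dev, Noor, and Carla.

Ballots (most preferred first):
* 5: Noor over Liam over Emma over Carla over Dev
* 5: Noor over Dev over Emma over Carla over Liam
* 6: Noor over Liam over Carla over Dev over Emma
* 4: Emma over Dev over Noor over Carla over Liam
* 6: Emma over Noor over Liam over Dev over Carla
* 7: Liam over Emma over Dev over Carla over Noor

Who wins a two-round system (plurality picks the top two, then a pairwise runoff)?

Emma

Round 1 first-place votes: Liam 7, Emma 10, Dev 0, Noor 16, Carla 0. Noor and Emma advance.
Runoff: Noor is ranked above Emma on 16 ballots, Emma above Noor on 17.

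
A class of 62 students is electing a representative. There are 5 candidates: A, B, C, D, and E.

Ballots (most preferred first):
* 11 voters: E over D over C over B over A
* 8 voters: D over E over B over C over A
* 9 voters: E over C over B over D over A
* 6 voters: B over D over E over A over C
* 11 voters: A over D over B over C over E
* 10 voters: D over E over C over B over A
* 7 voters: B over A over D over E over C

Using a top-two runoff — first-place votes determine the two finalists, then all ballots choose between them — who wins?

D

Round 1 first-place votes: A 11, B 13, C 0, D 18, E 20. E and D advance.
Runoff: E is ranked above D on 20 ballots, D above E on 42.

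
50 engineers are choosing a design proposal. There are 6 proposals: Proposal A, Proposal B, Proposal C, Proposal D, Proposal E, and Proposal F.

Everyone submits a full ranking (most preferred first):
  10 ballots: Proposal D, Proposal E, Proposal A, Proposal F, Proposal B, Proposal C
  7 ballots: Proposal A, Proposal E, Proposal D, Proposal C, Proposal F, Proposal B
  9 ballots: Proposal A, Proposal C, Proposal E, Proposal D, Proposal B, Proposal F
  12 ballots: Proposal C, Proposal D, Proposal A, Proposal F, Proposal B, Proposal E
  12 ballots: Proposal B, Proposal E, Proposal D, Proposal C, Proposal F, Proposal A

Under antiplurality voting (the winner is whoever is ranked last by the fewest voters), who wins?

Proposal D

Last-place votes: Proposal A 12, Proposal B 7, Proposal C 10, Proposal D 0, Proposal E 12, Proposal F 9.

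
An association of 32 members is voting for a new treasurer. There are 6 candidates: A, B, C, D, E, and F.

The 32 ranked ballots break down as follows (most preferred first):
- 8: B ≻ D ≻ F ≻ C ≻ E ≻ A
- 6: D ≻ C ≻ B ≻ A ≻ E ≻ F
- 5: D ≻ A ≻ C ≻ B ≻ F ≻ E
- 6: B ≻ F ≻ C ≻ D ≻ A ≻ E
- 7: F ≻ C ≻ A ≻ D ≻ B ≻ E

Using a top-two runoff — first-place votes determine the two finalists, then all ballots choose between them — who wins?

D

Round 1 first-place votes: A 0, B 14, C 0, D 11, E 0, F 7. B and D advance.
Runoff: B is ranked above D on 14 ballots, D above B on 18.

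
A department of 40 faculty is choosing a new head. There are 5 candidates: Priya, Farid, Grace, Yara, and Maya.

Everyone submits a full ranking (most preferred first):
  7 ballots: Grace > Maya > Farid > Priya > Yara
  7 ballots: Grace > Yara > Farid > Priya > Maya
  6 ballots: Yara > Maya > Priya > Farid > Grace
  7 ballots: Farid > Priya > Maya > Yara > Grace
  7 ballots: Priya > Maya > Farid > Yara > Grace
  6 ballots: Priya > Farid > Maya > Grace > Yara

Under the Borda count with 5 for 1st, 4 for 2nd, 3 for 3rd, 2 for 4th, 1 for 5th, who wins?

Priya: 7×2 + 7×2 + 6×3 + 7×4 + 7×5 + 6×5 = 139
Farid: 7×3 + 7×3 + 6×2 + 7×5 + 7×3 + 6×4 = 134
Grace: 7×5 + 7×5 + 6×1 + 7×1 + 7×1 + 6×2 = 102
Yara: 7×1 + 7×4 + 6×5 + 7×2 + 7×2 + 6×1 = 99
Maya: 7×4 + 7×1 + 6×4 + 7×3 + 7×4 + 6×3 = 126

Priya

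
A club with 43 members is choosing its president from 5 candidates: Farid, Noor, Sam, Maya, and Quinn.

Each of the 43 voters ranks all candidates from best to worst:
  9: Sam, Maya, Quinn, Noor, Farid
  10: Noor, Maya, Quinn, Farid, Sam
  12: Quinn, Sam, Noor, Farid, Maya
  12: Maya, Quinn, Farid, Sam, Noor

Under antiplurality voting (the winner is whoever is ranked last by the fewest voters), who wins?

Quinn

Last-place votes: Farid 9, Noor 12, Sam 10, Maya 12, Quinn 0.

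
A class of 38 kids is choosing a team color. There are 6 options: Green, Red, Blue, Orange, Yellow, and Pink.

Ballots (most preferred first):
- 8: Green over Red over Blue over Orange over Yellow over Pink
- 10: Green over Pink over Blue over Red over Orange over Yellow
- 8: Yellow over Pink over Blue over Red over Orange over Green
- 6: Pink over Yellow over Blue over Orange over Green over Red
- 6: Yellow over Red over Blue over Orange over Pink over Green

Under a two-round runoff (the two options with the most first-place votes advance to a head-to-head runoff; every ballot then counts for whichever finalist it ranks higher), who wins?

Yellow

Round 1 first-place votes: Green 18, Red 0, Blue 0, Orange 0, Yellow 14, Pink 6. Green and Yellow advance.
Runoff: Green is ranked above Yellow on 18 ballots, Yellow above Green on 20.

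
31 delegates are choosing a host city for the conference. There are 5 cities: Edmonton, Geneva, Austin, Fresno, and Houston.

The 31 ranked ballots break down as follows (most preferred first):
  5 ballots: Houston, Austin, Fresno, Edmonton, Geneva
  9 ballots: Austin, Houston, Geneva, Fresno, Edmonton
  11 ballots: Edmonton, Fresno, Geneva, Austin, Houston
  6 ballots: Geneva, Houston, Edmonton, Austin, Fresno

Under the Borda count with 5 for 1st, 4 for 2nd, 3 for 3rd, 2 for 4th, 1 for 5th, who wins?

Edmonton: 5×2 + 9×1 + 11×5 + 6×3 = 92
Geneva: 5×1 + 9×3 + 11×3 + 6×5 = 95
Austin: 5×4 + 9×5 + 11×2 + 6×2 = 99
Fresno: 5×3 + 9×2 + 11×4 + 6×1 = 83
Houston: 5×5 + 9×4 + 11×1 + 6×4 = 96

Austin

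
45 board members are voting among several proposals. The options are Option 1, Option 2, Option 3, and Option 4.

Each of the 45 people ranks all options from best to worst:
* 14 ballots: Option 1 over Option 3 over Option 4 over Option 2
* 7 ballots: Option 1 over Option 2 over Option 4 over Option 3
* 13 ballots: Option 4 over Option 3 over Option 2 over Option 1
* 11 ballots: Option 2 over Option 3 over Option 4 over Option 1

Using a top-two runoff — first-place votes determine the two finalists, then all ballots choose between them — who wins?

Option 4

Round 1 first-place votes: Option 1 21, Option 2 11, Option 3 0, Option 4 13. Option 1 and Option 4 advance.
Runoff: Option 1 is ranked above Option 4 on 21 ballots, Option 4 above Option 1 on 24.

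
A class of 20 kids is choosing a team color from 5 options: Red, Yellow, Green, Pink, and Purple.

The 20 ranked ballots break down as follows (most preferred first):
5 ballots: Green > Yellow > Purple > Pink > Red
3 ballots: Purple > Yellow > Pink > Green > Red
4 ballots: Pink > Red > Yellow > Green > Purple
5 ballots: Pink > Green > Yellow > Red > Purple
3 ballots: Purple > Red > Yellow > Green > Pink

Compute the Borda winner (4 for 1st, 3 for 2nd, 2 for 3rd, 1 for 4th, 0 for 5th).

Yellow

Red: 5×0 + 3×0 + 4×3 + 5×1 + 3×3 = 26
Yellow: 5×3 + 3×3 + 4×2 + 5×2 + 3×2 = 48
Green: 5×4 + 3×1 + 4×1 + 5×3 + 3×1 = 45
Pink: 5×1 + 3×2 + 4×4 + 5×4 + 3×0 = 47
Purple: 5×2 + 3×4 + 4×0 + 5×0 + 3×4 = 34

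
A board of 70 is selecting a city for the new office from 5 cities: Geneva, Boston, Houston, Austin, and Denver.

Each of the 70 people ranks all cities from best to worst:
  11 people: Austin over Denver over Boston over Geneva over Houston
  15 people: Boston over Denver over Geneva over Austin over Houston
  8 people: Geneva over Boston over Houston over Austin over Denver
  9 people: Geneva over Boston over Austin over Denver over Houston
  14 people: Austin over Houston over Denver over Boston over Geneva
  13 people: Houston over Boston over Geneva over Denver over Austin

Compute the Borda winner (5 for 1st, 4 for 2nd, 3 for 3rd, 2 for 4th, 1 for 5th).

Geneva: 11×2 + 15×3 + 8×5 + 9×5 + 14×1 + 13×3 = 205
Boston: 11×3 + 15×5 + 8×4 + 9×4 + 14×2 + 13×4 = 256
Houston: 11×1 + 15×1 + 8×3 + 9×1 + 14×4 + 13×5 = 180
Austin: 11×5 + 15×2 + 8×2 + 9×3 + 14×5 + 13×1 = 211
Denver: 11×4 + 15×4 + 8×1 + 9×2 + 14×3 + 13×2 = 198

Boston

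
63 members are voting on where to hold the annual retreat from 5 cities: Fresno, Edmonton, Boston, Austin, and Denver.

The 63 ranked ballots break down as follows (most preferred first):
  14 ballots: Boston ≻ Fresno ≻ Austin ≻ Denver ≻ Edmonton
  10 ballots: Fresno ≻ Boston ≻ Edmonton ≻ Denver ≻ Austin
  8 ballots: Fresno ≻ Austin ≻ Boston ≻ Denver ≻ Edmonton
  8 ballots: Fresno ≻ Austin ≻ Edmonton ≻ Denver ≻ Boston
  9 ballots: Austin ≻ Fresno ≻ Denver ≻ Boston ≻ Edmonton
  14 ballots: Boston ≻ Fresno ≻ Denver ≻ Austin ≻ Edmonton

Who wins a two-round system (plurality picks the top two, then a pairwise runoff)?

Fresno

Round 1 first-place votes: Fresno 26, Edmonton 0, Boston 28, Austin 9, Denver 0. Boston and Fresno advance.
Runoff: Boston is ranked above Fresno on 28 ballots, Fresno above Boston on 35.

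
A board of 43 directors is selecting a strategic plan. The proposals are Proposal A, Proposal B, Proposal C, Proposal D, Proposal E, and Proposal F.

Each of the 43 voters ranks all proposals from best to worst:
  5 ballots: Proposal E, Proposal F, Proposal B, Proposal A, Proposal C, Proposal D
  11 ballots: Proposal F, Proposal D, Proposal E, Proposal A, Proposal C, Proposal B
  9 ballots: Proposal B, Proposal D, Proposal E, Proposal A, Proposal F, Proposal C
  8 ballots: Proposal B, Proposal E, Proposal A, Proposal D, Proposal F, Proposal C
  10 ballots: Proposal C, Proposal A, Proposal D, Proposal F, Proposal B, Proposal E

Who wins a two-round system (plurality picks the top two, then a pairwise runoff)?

Proposal F

Round 1 first-place votes: Proposal A 0, Proposal B 17, Proposal C 10, Proposal D 0, Proposal E 5, Proposal F 11. Proposal B and Proposal F advance.
Runoff: Proposal B is ranked above Proposal F on 17 ballots, Proposal F above Proposal B on 26.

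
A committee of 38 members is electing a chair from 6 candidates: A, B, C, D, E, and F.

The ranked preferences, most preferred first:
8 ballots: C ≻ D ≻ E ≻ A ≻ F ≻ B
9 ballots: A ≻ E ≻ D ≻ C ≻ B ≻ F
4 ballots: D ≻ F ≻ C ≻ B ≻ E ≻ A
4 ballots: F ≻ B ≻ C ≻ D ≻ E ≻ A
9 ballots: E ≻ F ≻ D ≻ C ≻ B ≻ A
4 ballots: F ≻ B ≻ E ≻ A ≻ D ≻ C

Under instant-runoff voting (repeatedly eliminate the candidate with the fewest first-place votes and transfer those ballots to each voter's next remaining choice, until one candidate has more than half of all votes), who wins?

Round 1: A 9, B 0, C 8, D 4, E 9, F 8. B eliminated.
Round 2: A 9, C 8, D 4, E 9, F 8. D eliminated.
Round 3: A 9, C 8, E 9, F 12. C eliminated.
Round 4: A 9, E 17, F 12. A eliminated.
Round 5: E 26, F 12. E has a majority (≥20).

E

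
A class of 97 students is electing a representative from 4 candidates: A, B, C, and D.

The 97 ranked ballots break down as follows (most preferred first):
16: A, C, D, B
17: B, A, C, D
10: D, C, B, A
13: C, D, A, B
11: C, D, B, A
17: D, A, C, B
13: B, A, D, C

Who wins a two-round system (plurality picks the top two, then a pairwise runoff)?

Round 1 first-place votes: A 16, B 30, C 24, D 27. B and D advance.
Runoff: B is ranked above D on 30 ballots, D above B on 67.

D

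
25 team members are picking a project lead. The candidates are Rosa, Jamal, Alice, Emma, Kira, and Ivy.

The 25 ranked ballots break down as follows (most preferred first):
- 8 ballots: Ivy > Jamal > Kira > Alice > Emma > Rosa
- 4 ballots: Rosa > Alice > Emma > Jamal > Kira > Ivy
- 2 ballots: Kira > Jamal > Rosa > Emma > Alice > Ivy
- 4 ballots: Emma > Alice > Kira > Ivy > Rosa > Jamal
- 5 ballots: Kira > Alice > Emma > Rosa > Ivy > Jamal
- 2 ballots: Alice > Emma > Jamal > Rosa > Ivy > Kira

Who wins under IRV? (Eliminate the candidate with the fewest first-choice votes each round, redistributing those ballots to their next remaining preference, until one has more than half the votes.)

Round 1: Rosa 4, Jamal 0, Alice 2, Emma 4, Kira 7, Ivy 8. Jamal eliminated.
Round 2: Rosa 4, Alice 2, Emma 4, Kira 7, Ivy 8. Alice eliminated.
Round 3: Rosa 4, Emma 6, Kira 7, Ivy 8. Rosa eliminated.
Round 4: Emma 10, Kira 7, Ivy 8. Kira eliminated.
Round 5: Emma 17, Ivy 8. Emma has a majority (≥13).

Emma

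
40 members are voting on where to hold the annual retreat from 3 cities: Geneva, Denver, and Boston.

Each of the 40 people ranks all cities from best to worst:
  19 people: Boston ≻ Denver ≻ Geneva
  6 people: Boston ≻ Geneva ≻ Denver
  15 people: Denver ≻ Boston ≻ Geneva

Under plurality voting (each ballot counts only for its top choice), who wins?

Boston

First-place votes: Geneva 0, Denver 15, Boston 25.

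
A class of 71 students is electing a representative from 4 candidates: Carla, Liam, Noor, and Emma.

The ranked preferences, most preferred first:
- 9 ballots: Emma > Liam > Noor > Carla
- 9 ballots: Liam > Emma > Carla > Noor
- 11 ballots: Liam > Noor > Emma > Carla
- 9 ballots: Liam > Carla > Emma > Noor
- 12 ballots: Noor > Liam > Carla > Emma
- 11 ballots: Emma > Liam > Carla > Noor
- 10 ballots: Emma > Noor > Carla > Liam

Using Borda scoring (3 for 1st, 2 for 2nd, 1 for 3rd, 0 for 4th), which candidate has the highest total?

Carla: 9×0 + 9×1 + 11×0 + 9×2 + 12×1 + 11×1 + 10×1 = 60
Liam: 9×2 + 9×3 + 11×3 + 9×3 + 12×2 + 11×2 + 10×0 = 151
Noor: 9×1 + 9×0 + 11×2 + 9×0 + 12×3 + 11×0 + 10×2 = 87
Emma: 9×3 + 9×2 + 11×1 + 9×1 + 12×0 + 11×3 + 10×3 = 128

Liam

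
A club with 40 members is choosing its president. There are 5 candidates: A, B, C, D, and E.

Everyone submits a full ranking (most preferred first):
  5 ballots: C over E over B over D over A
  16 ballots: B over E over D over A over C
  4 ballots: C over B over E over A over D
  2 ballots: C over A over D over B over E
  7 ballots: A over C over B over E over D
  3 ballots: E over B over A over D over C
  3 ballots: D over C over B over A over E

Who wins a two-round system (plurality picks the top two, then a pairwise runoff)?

C

Round 1 first-place votes: A 7, B 16, C 11, D 3, E 3. B and C advance.
Runoff: B is ranked above C on 19 ballots, C above B on 21.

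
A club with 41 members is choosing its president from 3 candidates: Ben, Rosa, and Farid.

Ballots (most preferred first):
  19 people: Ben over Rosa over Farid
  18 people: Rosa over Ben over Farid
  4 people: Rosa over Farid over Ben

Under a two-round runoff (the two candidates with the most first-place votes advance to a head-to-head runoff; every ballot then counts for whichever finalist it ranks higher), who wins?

Rosa

Round 1 first-place votes: Ben 19, Rosa 22, Farid 0. Rosa and Ben advance.
Runoff: Rosa is ranked above Ben on 22 ballots, Ben above Rosa on 19.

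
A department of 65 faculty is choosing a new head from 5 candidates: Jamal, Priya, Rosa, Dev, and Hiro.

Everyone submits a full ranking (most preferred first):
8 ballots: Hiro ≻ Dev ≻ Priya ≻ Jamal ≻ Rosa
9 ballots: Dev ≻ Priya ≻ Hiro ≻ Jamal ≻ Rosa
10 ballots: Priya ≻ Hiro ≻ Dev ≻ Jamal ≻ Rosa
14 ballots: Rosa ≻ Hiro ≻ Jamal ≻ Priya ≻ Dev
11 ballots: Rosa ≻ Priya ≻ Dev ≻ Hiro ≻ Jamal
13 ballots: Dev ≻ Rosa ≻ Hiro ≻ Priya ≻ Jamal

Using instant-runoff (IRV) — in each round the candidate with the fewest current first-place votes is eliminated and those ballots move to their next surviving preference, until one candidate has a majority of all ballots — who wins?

Dev

Round 1: Jamal 0, Priya 10, Rosa 25, Dev 22, Hiro 8. Jamal eliminated.
Round 2: Priya 10, Rosa 25, Dev 22, Hiro 8. Hiro eliminated.
Round 3: Priya 10, Rosa 25, Dev 30. Priya eliminated.
Round 4: Rosa 25, Dev 40. Dev has a majority (≥33).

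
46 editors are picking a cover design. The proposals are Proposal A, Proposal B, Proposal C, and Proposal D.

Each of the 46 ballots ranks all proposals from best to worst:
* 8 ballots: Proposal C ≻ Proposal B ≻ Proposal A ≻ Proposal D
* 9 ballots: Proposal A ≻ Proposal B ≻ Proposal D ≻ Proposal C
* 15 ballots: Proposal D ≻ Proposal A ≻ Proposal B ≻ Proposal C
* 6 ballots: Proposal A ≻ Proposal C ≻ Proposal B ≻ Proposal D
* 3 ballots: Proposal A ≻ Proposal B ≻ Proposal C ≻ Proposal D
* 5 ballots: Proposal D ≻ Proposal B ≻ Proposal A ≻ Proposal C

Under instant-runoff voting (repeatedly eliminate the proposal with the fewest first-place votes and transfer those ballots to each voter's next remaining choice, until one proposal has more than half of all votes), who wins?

Round 1: Proposal A 18, Proposal B 0, Proposal C 8, Proposal D 20. Proposal B eliminated.
Round 2: Proposal A 18, Proposal C 8, Proposal D 20. Proposal C eliminated.
Round 3: Proposal A 26, Proposal D 20. Proposal A has a majority (≥24).

Proposal A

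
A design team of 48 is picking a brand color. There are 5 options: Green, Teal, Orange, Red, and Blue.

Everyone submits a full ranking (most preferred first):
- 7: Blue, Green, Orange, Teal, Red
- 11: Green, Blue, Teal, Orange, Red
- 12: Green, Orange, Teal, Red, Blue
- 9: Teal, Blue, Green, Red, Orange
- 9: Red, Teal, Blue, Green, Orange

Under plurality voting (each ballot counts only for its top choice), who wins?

Green

First-place votes: Green 23, Teal 9, Orange 0, Red 9, Blue 7.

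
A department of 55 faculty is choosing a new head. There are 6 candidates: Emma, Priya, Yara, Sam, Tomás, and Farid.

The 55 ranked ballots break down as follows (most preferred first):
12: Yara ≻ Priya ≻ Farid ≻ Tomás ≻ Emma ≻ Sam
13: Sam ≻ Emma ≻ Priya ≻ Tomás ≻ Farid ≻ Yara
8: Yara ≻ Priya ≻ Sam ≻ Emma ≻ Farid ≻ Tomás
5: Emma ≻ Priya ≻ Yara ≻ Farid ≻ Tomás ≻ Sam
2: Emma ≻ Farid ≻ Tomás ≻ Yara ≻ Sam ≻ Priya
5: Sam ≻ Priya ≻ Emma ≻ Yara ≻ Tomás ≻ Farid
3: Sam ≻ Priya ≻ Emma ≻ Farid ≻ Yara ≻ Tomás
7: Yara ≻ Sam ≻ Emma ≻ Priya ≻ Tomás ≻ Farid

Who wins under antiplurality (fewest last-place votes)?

Emma

Last-place votes: Emma 0, Priya 2, Yara 13, Sam 17, Tomás 11, Farid 12.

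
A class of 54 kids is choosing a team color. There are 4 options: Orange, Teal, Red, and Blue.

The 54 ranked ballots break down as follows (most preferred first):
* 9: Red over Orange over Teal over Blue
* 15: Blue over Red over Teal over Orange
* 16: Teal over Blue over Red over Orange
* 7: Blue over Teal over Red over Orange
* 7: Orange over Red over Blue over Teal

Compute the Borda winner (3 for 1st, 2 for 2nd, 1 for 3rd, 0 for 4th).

Orange: 9×2 + 15×0 + 16×0 + 7×0 + 7×3 = 39
Teal: 9×1 + 15×1 + 16×3 + 7×2 + 7×0 = 86
Red: 9×3 + 15×2 + 16×1 + 7×1 + 7×2 = 94
Blue: 9×0 + 15×3 + 16×2 + 7×3 + 7×1 = 105

Blue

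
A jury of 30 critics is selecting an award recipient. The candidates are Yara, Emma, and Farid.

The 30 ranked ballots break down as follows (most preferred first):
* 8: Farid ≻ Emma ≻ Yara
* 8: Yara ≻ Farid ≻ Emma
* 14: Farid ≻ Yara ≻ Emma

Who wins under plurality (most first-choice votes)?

Farid

First-place votes: Yara 8, Emma 0, Farid 22.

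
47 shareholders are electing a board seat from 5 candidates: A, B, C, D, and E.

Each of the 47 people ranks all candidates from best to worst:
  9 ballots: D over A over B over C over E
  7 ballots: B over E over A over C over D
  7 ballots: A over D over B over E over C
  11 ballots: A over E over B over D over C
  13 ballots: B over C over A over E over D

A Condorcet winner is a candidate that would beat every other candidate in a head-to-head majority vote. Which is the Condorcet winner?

A vs B: 27–20
A vs C: 34–13
A vs D: 38–9
A vs E: 40–7
A beats every other candidate.

A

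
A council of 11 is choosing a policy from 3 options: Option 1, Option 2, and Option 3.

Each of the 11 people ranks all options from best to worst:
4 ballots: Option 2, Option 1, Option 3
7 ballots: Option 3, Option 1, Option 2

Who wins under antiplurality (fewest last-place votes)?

Option 1

Last-place votes: Option 1 0, Option 2 7, Option 3 4.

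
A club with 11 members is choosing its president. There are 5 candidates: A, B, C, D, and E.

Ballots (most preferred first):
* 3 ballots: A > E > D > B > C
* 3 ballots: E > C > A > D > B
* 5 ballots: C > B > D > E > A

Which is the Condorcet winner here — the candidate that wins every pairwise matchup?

E

E vs A: 8–3
E vs B: 6–5
E vs C: 6–5
E vs D: 6–5
E beats every other candidate.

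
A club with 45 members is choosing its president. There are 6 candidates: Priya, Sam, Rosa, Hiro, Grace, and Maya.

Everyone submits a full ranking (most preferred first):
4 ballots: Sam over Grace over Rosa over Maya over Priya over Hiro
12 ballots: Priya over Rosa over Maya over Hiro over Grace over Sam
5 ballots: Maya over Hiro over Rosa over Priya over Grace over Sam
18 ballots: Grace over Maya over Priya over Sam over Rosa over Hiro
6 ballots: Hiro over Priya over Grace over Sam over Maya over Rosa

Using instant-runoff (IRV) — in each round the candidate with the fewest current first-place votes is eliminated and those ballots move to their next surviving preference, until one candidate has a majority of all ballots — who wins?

Priya

Round 1: Priya 12, Sam 4, Rosa 0, Hiro 6, Grace 18, Maya 5. Rosa eliminated.
Round 2: Priya 12, Sam 4, Hiro 6, Grace 18, Maya 5. Sam eliminated.
Round 3: Priya 12, Hiro 6, Grace 22, Maya 5. Maya eliminated.
Round 4: Priya 12, Hiro 11, Grace 22. Hiro eliminated.
Round 5: Priya 23, Grace 22. Priya has a majority (≥23).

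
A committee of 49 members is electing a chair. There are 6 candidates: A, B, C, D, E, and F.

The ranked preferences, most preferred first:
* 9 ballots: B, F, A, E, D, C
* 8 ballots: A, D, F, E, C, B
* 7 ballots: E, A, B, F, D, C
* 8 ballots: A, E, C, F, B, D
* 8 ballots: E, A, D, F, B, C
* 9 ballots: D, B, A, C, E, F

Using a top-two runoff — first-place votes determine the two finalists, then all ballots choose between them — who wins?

A

Round 1 first-place votes: A 16, B 9, C 0, D 9, E 15, F 0. A and E advance.
Runoff: A is ranked above E on 34 ballots, E above A on 15.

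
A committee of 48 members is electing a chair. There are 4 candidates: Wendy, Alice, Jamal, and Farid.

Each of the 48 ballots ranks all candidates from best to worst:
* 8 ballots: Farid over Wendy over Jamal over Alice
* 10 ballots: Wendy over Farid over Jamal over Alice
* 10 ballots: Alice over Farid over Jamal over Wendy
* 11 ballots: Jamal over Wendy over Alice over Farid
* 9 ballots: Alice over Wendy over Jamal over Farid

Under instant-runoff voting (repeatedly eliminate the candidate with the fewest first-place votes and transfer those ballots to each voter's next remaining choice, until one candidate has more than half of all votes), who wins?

Wendy

Round 1: Wendy 10, Alice 19, Jamal 11, Farid 8. Farid eliminated.
Round 2: Wendy 18, Alice 19, Jamal 11. Jamal eliminated.
Round 3: Wendy 29, Alice 19. Wendy has a majority (≥25).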